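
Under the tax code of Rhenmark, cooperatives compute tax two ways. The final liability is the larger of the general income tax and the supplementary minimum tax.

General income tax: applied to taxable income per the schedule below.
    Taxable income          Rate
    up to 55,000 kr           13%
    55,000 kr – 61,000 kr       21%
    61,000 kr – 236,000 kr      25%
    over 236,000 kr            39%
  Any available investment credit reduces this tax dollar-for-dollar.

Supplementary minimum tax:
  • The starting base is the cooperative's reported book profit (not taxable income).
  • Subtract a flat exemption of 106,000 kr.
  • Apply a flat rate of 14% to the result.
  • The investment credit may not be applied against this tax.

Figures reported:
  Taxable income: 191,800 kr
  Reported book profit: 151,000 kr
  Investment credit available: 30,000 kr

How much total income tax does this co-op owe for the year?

General income tax:
  55,000 kr × 13% = 7,150 kr
  6,000 kr × 21% = 1,260 kr
  130,800 kr × 25% = 32,700 kr
  → 41,110 kr
  Less investment credit 30,000 kr → 11,110 kr

Supplementary minimum tax:
  Base (reported book profit): 151,000 kr
  Less exemption 106,000 kr → base 45,000 kr
  45,000 kr × 14% = 6,300 kr

11,110 kr > 6,300 kr, so the general income tax governs.

11,110 kr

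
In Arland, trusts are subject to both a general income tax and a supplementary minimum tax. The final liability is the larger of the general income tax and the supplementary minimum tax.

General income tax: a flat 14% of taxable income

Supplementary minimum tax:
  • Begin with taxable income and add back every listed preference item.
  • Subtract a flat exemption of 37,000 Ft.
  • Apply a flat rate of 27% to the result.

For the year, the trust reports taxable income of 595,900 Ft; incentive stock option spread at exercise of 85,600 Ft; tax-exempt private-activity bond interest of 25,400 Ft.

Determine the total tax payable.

General income tax:
  595,900 Ft × 14% = 83,426 Ft

Supplementary minimum tax:
  Adjusted income: 595,900 Ft + 85,600 Ft + 25,400 Ft = 706,900 Ft
  Less exemption 37,000 Ft → base 669,900 Ft
  669,900 Ft × 27% = 180,873 Ft

180,873 Ft > 83,426 Ft, so the supplementary minimum tax is the binding amount.

180,873 Ft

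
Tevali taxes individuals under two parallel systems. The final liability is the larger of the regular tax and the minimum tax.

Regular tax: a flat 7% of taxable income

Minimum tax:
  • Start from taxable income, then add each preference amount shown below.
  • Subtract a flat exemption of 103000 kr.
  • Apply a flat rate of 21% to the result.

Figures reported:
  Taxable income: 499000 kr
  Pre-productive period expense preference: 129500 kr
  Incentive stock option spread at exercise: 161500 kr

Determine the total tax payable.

144270 kr

Minimum tax:
  Adjusted income: 499000 kr + 129500 kr + 161500 kr = 790000 kr
  Less exemption 103000 kr → base 687000 kr
  687000 kr × 21% = 144270 kr

Regular tax:
  499000 kr × 7% = 34930 kr

144270 kr > 34930 kr, so the minimum tax is the binding amount.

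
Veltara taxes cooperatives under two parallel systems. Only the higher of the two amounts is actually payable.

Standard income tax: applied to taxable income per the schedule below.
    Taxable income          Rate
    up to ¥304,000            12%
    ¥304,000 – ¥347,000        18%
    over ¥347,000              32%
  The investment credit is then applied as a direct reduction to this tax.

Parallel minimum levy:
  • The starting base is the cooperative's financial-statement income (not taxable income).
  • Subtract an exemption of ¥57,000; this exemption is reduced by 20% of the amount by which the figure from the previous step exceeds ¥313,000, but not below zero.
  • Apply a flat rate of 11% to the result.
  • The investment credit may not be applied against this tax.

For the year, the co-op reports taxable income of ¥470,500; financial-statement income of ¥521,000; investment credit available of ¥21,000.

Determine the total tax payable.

Parallel minimum levy:
  Base (financial-statement income): ¥521,000
  Exemption: ¥57,000 − 20% × (¥521,000 − ¥313,000) = ¥57,000 − ¥41,600 = ¥15,400
  Base: ¥521,000 − ¥15,400 = ¥505,600
  ¥505,600 × 11% = ¥55,616

Standard income tax:
  ¥304,000 × 12% = ¥36,480
  ¥43,000 × 18% = ¥7,740
  ¥123,500 × 32% = ¥39,520
  → ¥83,740
  Less investment credit ¥21,000 → ¥62,740

¥62,740 > ¥55,616, so the standard income tax governs.

¥62,740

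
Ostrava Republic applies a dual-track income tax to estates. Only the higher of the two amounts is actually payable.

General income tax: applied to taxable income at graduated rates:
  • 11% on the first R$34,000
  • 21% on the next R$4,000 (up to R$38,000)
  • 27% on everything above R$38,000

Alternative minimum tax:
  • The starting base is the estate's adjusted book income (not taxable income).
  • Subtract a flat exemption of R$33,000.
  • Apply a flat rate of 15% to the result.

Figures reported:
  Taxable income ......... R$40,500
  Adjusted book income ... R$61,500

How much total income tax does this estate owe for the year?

General income tax:
  R$34,000 × 11% = R$3,740
  R$4,000 × 21% = R$840
  R$2,500 × 27% = R$675
  → R$5,255

Alternative minimum tax:
  Base (adjusted book income): R$61,500
  Less exemption R$33,000 → base R$28,500
  R$28,500 × 15% = R$4,275

R$5,255 > R$4,275, so the general income tax governs.

R$5,255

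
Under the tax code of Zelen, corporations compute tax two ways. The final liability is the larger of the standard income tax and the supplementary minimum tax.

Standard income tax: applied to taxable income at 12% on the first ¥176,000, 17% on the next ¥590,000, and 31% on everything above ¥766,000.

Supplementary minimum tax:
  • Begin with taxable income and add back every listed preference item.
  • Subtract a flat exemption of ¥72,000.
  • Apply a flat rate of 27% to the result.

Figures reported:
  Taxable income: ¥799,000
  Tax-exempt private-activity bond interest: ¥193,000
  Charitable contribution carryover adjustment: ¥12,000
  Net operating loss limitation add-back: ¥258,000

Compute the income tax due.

¥321,300

Supplementary minimum tax:
  Adjusted income: ¥799,000 + ¥193,000 + ¥12,000 + ¥258,000 = ¥1,262,000
  Less exemption ¥72,000 → base ¥1,190,000
  ¥1,190,000 × 27% = ¥321,300

Standard income tax:
  ¥176,000 × 12% = ¥21,120
  ¥590,000 × 17% = ¥100,300
  ¥33,000 × 31% = ¥10,230
  → ¥131,650

¥321,300 > ¥131,650, so the supplementary minimum tax is the binding amount.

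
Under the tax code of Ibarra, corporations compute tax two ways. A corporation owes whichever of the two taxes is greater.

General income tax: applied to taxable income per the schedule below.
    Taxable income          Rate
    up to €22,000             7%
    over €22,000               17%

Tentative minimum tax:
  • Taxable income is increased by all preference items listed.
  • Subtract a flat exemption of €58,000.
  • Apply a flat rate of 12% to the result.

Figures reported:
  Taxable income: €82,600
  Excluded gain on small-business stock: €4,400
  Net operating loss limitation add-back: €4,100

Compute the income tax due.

General income tax:
  €22,000 × 7% = €1,540
  €60,600 × 17% = €10,302
  → €11,842

Tentative minimum tax:
  Adjusted income: €82,600 + €4,400 + €4,100 = €91,100
  Less exemption €58,000 → base €33,100
  €33,100 × 12% = €3,972

€11,842 > €3,972, so the general income tax governs.

€11,842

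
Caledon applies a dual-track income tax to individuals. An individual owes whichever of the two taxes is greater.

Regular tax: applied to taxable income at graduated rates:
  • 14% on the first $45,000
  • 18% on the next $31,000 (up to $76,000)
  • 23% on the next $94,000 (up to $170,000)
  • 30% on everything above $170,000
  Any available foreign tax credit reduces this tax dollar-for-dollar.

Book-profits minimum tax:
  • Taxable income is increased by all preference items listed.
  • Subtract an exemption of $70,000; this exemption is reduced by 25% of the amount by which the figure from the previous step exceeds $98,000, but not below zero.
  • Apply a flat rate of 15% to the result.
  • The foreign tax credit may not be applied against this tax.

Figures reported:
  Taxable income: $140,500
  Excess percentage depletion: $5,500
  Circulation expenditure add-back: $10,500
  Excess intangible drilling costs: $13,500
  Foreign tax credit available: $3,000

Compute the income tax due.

$23,715

Regular tax:
  $45,000 × 14% = $6,300
  $31,000 × 18% = $5,580
  $64,500 × 23% = $14,835
  → $26,715
  Less foreign tax credit $3,000 → $23,715

Book-profits minimum tax:
  Adjusted income: $140,500 + $5,500 + $10,500 + $13,500 = $170,000
  Exemption: $70,000 − 25% × ($170,000 − $98,000) = $70,000 − $18,000 = $52,000
  Base: $170,000 − $52,000 = $118,000
  $118,000 × 15% = $17,700

$23,715 > $17,700, so the regular tax governs.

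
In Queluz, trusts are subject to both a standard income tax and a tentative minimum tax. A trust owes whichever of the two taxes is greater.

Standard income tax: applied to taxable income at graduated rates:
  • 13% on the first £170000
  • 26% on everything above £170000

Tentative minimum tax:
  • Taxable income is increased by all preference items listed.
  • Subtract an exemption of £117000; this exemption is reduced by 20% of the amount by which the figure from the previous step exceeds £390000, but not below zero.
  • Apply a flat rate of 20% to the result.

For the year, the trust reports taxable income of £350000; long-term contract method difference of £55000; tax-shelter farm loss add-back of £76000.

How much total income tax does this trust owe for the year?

£76440

Standard income tax:
  £170000 × 13% = £22100
  £180000 × 26% = £46800
  → £68900

Tentative minimum tax:
  Adjusted income: £350000 + £55000 + £76000 = £481000
  Exemption: £117000 − 20% × (£481000 − £390000) = £117000 − £18200 = £98800
  Base: £481000 − £98800 = £382200
  £382200 × 20% = £76440

£76440 > £68900, so the tentative minimum tax is the binding amount.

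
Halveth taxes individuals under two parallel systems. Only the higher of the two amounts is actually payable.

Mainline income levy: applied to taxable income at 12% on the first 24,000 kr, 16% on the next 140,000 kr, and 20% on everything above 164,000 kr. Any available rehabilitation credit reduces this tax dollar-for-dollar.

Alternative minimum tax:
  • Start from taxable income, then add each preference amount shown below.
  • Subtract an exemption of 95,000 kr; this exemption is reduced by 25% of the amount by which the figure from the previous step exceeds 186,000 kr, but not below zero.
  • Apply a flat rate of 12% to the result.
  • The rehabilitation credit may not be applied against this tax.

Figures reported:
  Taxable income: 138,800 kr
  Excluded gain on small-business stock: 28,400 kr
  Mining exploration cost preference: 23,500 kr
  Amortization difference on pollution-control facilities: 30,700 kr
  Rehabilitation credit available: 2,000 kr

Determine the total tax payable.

19,248 kr

Mainline income levy:
  24,000 kr × 12% = 2,880 kr
  114,800 kr × 16% = 18,368 kr
  → 21,248 kr
  Less rehabilitation credit 2,000 kr → 19,248 kr

Alternative minimum tax:
  Adjusted income: 138,800 kr + 28,400 kr + 23,500 kr + 30,700 kr = 221,400 kr
  Exemption: 95,000 kr − 25% × (221,400 kr − 186,000 kr) = 95,000 kr − 8,850 kr = 86,150 kr
  Base: 221,400 kr − 86,150 kr = 135,250 kr
  135,250 kr × 12% = 16,230 kr

19,248 kr > 16,230 kr, so the mainline income levy governs.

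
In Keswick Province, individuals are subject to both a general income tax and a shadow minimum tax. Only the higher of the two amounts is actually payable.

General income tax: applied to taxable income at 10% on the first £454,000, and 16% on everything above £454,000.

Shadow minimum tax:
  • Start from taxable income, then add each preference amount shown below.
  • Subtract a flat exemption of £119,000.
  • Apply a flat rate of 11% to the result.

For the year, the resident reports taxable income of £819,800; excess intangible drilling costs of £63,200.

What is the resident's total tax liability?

Shadow minimum tax:
  Adjusted income: £819,800 + £63,200 = £883,000
  Less exemption £119,000 → base £764,000
  £764,000 × 11% = £84,040

General income tax:
  £454,000 × 10% = £45,400
  £365,800 × 16% = £58,528
  → £103,928

£103,928 > £84,040, so the general income tax governs.

£103,928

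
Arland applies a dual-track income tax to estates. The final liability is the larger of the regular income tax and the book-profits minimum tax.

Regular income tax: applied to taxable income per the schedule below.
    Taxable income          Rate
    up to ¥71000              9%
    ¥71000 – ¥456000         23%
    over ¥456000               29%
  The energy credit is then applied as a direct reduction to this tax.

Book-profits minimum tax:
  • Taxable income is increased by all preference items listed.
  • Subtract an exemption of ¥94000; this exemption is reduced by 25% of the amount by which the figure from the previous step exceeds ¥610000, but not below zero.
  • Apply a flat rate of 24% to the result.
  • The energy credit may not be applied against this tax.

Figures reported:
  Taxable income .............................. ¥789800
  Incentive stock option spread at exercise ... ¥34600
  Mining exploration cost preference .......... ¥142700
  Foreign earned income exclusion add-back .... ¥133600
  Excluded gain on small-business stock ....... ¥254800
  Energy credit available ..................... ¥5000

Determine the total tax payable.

Book-profits minimum tax:
  Adjusted income: ¥789800 + ¥34600 + ¥142700 + ¥133600 + ¥254800 = ¥1355500
  Exemption: 25% × (¥1355500 − ¥610000) = ¥186375 ≥ ¥94000, so the exemption is fully phased out
  Base: ¥1355500 − ¥0 = ¥1355500
  ¥1355500 × 24% = ¥325320

Regular income tax:
  ¥71000 × 9% = ¥6390
  ¥385000 × 23% = ¥88550
  ¥333800 × 29% = ¥96802
  → ¥191742
  Less energy credit ¥5000 → ¥186742

¥325320 > ¥186742, so the book-profits minimum tax is the binding amount.

¥325320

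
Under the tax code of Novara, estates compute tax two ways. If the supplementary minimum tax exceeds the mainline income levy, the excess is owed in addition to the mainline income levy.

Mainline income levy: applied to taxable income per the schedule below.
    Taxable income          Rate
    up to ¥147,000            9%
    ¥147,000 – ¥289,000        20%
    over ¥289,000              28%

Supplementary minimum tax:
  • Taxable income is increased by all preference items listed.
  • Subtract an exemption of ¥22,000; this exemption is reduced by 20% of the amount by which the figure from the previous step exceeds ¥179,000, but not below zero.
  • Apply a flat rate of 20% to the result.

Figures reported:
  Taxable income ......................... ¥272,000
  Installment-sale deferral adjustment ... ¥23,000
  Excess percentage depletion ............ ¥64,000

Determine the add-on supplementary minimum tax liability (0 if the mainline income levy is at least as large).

¥33,570

Supplementary minimum tax:
  Adjusted income: ¥272,000 + ¥23,000 + ¥64,000 = ¥359,000
  Exemption: 20% × (¥359,000 − ¥179,000) = ¥36,000 ≥ ¥22,000, so the exemption is fully phased out
  Base: ¥359,000 − ¥0 = ¥359,000
  ¥359,000 × 20% = ¥71,800

Mainline income levy:
  ¥147,000 × 9% = ¥13,230
  ¥125,000 × 20% = ¥25,000
  → ¥38,230

Excess of supplementary minimum tax over mainline income levy: ¥71,800 − ¥38,230 = ¥33,570.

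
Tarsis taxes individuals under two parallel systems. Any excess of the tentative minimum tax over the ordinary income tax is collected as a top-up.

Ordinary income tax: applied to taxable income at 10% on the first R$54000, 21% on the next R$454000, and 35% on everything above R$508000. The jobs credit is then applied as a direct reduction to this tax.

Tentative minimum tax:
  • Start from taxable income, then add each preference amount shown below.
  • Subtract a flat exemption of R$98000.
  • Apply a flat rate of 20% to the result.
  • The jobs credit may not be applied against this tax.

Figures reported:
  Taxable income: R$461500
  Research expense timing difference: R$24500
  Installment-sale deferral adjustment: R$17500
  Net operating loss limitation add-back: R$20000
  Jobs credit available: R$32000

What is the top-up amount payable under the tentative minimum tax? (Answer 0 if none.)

R$26125

Ordinary income tax:
  R$54000 × 10% = R$5400
  R$407500 × 21% = R$85575
  → R$90975
  Less jobs credit R$32000 → R$58975

Tentative minimum tax:
  Adjusted income: R$461500 + R$24500 + R$17500 + R$20000 = R$523500
  Less exemption R$98000 → base R$425500
  R$425500 × 20% = R$85100

Excess of tentative minimum tax over ordinary income tax: R$85100 − R$58975 = R$26125.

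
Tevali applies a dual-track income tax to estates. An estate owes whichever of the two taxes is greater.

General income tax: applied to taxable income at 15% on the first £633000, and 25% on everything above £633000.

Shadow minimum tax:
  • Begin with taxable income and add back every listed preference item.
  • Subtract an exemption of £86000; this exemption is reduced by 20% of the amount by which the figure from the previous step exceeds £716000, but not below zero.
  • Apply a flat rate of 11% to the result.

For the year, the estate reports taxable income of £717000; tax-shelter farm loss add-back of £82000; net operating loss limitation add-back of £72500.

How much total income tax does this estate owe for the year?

£115950

Shadow minimum tax:
  Adjusted income: £717000 + £82000 + £72500 = £871500
  Exemption: £86000 − 20% × (£871500 − £716000) = £86000 − £31100 = £54900
  Base: £871500 − £54900 = £816600
  £816600 × 11% = £89826

General income tax:
  £633000 × 15% = £94950
  £84000 × 25% = £21000
  → £115950

£115950 > £89826, so the general income tax governs.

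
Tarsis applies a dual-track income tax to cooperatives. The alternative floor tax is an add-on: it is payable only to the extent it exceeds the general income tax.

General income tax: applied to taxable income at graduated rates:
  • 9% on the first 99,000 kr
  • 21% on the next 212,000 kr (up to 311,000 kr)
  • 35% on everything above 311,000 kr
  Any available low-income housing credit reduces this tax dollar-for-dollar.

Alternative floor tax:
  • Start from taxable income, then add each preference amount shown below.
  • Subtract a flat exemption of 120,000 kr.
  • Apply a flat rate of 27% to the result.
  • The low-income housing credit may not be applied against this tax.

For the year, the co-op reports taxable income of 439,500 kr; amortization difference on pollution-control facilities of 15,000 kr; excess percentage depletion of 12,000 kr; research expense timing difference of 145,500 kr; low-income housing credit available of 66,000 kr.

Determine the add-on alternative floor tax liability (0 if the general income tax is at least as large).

General income tax:
  99,000 kr × 9% = 8,910 kr
  212,000 kr × 21% = 44,520 kr
  128,500 kr × 35% = 44,975 kr
  → 98,405 kr
  Less low-income housing credit 66,000 kr → 32,405 kr

Alternative floor tax:
  Adjusted income: 439,500 kr + 15,000 kr + 12,000 kr + 145,500 kr = 612,000 kr
  Less exemption 120,000 kr → base 492,000 kr
  492,000 kr × 27% = 132,840 kr

Excess of alternative floor tax over general income tax: 132,840 kr − 32,405 kr = 100,435 kr.

100,435 kr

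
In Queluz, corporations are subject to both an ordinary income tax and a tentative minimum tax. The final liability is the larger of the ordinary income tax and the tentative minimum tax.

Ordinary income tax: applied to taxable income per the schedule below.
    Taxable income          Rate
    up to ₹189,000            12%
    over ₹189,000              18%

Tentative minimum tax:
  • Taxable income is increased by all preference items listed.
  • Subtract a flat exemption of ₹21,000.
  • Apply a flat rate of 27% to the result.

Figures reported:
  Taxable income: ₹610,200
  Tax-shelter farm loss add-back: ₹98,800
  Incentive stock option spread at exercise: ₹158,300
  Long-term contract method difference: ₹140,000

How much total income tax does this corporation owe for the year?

₹266,301

Ordinary income tax:
  ₹189,000 × 12% = ₹22,680
  ₹421,200 × 18% = ₹75,816
  → ₹98,496

Tentative minimum tax:
  Adjusted income: ₹610,200 + ₹98,800 + ₹158,300 + ₹140,000 = ₹1,007,300
  Less exemption ₹21,000 → base ₹986,300
  ₹986,300 × 27% = ₹266,301

₹266,301 > ₹98,496, so the tentative minimum tax is the binding amount.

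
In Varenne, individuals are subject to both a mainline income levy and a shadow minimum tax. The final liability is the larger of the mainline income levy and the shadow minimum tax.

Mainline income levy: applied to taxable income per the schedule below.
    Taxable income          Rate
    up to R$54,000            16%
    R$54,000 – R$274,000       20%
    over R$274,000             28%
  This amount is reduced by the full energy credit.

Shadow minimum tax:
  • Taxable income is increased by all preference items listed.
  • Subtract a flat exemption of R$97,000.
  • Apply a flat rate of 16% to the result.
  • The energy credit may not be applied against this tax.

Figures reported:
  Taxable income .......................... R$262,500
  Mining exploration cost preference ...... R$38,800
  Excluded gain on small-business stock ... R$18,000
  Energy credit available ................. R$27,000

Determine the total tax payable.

R$35,568

Shadow minimum tax:
  Adjusted income: R$262,500 + R$38,800 + R$18,000 = R$319,300
  Less exemption R$97,000 → base R$222,300
  R$222,300 × 16% = R$35,568

Mainline income levy:
  R$54,000 × 16% = R$8,640
  R$208,500 × 20% = R$41,700
  → R$50,340
  Less energy credit R$27,000 → R$23,340

R$35,568 > R$23,340, so the shadow minimum tax is the binding amount.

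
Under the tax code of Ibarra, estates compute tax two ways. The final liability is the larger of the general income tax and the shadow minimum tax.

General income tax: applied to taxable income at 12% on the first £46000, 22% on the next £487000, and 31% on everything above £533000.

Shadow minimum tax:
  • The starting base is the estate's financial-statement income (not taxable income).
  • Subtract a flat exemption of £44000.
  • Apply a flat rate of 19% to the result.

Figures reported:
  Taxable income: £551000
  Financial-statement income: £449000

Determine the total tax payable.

General income tax:
  £46000 × 12% = £5520
  £487000 × 22% = £107140
  £18000 × 31% = £5580
  → £118240

Shadow minimum tax:
  Base (financial-statement income): £449000
  Less exemption £44000 → base £405000
  £405000 × 19% = £76950

£118240 > £76950, so the general income tax governs.

£118240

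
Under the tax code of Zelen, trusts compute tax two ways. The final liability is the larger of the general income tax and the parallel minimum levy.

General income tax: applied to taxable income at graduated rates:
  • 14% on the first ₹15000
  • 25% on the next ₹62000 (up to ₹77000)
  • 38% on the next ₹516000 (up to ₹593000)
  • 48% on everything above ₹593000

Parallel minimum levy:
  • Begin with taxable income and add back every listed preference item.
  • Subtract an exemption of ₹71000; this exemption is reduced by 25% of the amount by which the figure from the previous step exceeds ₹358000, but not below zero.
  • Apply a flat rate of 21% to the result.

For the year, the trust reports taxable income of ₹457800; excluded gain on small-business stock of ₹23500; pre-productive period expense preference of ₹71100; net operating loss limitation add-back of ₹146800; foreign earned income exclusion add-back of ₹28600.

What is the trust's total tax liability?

₹162304

Parallel minimum levy:
  Adjusted income: ₹457800 + ₹23500 + ₹71100 + ₹146800 + ₹28600 = ₹727800
  Exemption: 25% × (₹727800 − ₹358000) = ₹92450 ≥ ₹71000, so the exemption is fully phased out
  Base: ₹727800 − ₹0 = ₹727800
  ₹727800 × 21% = ₹152838

General income tax:
  ₹15000 × 14% = ₹2100
  ₹62000 × 25% = ₹15500
  ₹380800 × 38% = ₹144704
  → ₹162304

₹162304 > ₹152838, so the general income tax governs.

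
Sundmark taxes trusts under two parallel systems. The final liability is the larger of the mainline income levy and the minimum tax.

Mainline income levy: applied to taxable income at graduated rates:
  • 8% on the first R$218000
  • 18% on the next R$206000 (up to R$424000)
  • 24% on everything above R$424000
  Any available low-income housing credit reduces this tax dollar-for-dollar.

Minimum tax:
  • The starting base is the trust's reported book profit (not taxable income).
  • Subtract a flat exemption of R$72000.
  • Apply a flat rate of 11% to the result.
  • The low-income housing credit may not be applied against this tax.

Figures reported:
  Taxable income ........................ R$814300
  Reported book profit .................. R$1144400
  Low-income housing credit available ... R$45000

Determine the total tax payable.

R$117964

Mainline income levy:
  R$218000 × 8% = R$17440
  R$206000 × 18% = R$37080
  R$390300 × 24% = R$93672
  → R$148192
  Less low-income housing credit R$45000 → R$103192

Minimum tax:
  Base (reported book profit): R$1144400
  Less exemption R$72000 → base R$1072400
  R$1072400 × 11% = R$117964

R$117964 > R$103192, so the minimum tax is the binding amount.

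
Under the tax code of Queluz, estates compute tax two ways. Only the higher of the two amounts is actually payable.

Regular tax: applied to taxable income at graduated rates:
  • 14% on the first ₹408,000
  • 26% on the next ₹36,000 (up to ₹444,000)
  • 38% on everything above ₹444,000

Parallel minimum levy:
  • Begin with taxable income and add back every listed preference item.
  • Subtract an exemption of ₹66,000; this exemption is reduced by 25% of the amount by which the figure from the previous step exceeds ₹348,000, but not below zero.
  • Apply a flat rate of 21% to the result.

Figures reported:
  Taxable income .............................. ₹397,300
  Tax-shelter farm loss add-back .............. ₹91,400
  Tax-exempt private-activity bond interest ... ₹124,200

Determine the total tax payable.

Regular tax:
  ₹397,300 × 14% = ₹55,622

Parallel minimum levy:
  Adjusted income: ₹397,300 + ₹91,400 + ₹124,200 = ₹612,900
  Exemption: 25% × (₹612,900 − ₹348,000) = ₹66,225 ≥ ₹66,000, so the exemption is fully phased out
  Base: ₹612,900 − ₹0 = ₹612,900
  ₹612,900 × 21% = ₹128,709

₹128,709 > ₹55,622, so the parallel minimum levy is the binding amount.

₹128,709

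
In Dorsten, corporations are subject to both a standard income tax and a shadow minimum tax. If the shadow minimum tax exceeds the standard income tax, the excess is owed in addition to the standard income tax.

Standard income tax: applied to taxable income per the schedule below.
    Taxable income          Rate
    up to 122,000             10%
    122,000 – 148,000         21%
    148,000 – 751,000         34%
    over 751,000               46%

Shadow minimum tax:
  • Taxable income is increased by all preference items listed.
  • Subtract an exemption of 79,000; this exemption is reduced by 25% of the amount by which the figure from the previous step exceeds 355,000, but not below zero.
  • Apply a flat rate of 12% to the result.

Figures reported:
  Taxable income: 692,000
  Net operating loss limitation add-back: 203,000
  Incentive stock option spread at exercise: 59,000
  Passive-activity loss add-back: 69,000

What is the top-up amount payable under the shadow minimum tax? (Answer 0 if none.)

Standard income tax:
  122,000 × 10% = 12,200
  26,000 × 21% = 5,460
  544,000 × 34% = 184,960
  → 202,620

Shadow minimum tax:
  Adjusted income: 692,000 + 203,000 + 59,000 + 69,000 = 1,023,000
  Exemption: 25% × (1,023,000 − 355,000) = 167,000 ≥ 79,000, so the exemption is fully phased out
  Base: 1,023,000 − 0 = 1,023,000
  1,023,000 × 12% = 122,760

122,760 ≤ 202,620, so no add-on is due.

0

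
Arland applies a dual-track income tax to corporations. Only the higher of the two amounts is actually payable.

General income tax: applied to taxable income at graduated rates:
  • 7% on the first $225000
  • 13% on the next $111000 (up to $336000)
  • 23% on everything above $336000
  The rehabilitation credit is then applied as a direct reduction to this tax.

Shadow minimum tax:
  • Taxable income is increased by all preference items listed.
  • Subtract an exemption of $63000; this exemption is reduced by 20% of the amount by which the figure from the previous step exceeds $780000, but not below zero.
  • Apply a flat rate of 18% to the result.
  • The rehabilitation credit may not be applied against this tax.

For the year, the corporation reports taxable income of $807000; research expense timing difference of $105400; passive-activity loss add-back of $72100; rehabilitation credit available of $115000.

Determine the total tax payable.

$173232

General income tax:
  $225000 × 7% = $15750
  $111000 × 13% = $14430
  $471000 × 23% = $108330
  → $138510
  Less rehabilitation credit $115000 → $23510

Shadow minimum tax:
  Adjusted income: $807000 + $105400 + $72100 = $984500
  Exemption: $63000 − 20% × ($984500 − $780000) = $63000 − $40900 = $22100
  Base: $984500 − $22100 = $962400
  $962400 × 18% = $173232

$173232 > $23510, so the shadow minimum tax is the binding amount.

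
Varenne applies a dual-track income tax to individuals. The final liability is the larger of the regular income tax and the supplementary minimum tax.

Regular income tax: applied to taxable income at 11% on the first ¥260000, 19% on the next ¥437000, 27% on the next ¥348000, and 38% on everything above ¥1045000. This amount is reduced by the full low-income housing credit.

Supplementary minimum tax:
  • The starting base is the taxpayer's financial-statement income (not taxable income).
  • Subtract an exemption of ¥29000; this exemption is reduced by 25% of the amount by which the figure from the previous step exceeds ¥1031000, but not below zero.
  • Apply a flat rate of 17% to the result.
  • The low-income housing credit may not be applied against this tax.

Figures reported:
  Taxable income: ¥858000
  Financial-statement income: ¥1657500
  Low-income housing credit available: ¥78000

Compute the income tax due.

Regular income tax:
  ¥260000 × 11% = ¥28600
  ¥437000 × 19% = ¥83030
  ¥161000 × 27% = ¥43470
  → ¥155100
  Less low-income housing credit ¥78000 → ¥77100

Supplementary minimum tax:
  Base (financial-statement income): ¥1657500
  Exemption: 25% × (¥1657500 − ¥1031000) = ¥156625 ≥ ¥29000, so the exemption is fully phased out
  Base: ¥1657500 − ¥0 = ¥1657500
  ¥1657500 × 17% = ¥281775

¥281775 > ¥77100, so the supplementary minimum tax is the binding amount.

¥281775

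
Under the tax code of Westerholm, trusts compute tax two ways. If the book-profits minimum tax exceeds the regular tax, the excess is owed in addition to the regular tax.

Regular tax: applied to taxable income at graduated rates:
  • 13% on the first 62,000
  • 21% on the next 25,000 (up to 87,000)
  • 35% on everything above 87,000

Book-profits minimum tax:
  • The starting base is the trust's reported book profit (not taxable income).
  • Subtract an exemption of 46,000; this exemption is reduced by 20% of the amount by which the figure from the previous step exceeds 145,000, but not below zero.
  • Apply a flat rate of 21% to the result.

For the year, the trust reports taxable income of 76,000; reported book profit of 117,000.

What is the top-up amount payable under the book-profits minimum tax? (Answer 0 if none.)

3,910

Book-profits minimum tax:
  Base (reported book profit): 117,000
  Exemption: 117,000 ≤ 145,000, so full 46,000 applies
  Base: 117,000 − 46,000 = 71,000
  71,000 × 21% = 14,910

Regular tax:
  62,000 × 13% = 8,060
  14,000 × 21% = 2,940
  → 11,000

Excess of book-profits minimum tax over regular tax: 14,910 − 11,000 = 3,910.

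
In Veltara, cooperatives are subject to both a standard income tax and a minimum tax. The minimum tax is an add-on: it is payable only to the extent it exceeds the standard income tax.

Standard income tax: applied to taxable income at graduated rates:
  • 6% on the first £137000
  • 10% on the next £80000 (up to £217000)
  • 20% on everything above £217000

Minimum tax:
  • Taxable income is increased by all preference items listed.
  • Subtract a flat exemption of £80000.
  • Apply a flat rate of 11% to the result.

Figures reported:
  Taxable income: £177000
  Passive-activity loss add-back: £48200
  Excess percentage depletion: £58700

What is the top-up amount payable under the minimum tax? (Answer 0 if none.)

Minimum tax:
  Adjusted income: £177000 + £48200 + £58700 = £283900
  Less exemption £80000 → base £203900
  £203900 × 11% = £22429

Standard income tax:
  £137000 × 6% = £8220
  £40000 × 10% = £4000
  → £12220

Excess of minimum tax over standard income tax: £22429 − £12220 = £10209.

£10209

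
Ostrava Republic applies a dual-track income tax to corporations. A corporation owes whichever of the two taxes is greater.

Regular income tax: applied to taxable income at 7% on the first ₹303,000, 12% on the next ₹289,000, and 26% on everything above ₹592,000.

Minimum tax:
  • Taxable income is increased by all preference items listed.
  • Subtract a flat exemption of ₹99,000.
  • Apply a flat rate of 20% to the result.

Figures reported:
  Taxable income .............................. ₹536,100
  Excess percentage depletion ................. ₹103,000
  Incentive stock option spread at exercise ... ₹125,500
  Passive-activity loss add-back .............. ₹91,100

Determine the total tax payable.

Minimum tax:
  Adjusted income: ₹536,100 + ₹103,000 + ₹125,500 + ₹91,100 = ₹855,700
  Less exemption ₹99,000 → base ₹756,700
  ₹756,700 × 20% = ₹151,340

Regular income tax:
  ₹303,000 × 7% = ₹21,210
  ₹233,100 × 12% = ₹27,972
  → ₹49,182

₹151,340 > ₹49,182, so the minimum tax is the binding amount.

₹151,340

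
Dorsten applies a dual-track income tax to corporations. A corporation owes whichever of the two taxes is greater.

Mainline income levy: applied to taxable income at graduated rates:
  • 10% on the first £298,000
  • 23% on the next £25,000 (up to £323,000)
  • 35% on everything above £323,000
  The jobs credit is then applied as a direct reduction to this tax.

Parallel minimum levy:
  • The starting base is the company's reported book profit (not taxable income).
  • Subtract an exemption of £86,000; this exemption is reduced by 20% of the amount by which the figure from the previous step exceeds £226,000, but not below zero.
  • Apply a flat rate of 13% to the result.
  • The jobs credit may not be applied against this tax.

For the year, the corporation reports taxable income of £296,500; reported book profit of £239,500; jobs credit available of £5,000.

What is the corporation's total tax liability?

£24,650

Parallel minimum levy:
  Base (reported book profit): £239,500
  Exemption: £86,000 − 20% × (£239,500 − £226,000) = £86,000 − £2,700 = £83,300
  Base: £239,500 − £83,300 = £156,200
  £156,200 × 13% = £20,306

Mainline income levy:
  £296,500 × 10% = £29,650
  Less jobs credit £5,000 → £24,650

£24,650 > £20,306, so the mainline income levy governs.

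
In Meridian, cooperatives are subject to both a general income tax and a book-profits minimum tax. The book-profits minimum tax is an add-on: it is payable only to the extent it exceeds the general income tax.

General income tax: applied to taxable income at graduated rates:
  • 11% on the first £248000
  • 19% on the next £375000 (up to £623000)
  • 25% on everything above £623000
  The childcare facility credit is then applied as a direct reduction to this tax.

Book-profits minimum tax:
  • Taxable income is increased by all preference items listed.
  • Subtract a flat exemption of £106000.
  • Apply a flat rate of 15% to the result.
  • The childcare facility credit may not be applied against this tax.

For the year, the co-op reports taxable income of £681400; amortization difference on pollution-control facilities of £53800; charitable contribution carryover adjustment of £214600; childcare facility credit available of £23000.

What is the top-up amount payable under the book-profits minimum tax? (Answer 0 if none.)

£36440

Book-profits minimum tax:
  Adjusted income: £681400 + £53800 + £214600 = £949800
  Less exemption £106000 → base £843800
  £843800 × 15% = £126570

General income tax:
  £248000 × 11% = £27280
  £375000 × 19% = £71250
  £58400 × 25% = £14600
  → £113130
  Less childcare facility credit £23000 → £90130

Excess of book-profits minimum tax over general income tax: £126570 − £90130 = £36440.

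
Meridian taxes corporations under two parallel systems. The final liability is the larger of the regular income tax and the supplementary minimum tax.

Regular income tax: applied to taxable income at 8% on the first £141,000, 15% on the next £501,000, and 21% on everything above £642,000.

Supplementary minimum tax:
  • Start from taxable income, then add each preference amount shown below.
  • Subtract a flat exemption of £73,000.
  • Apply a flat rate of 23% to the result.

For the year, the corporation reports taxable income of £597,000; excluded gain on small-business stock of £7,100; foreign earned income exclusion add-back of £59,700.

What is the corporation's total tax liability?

£135,884

Supplementary minimum tax:
  Adjusted income: £597,000 + £7,100 + £59,700 = £663,800
  Less exemption £73,000 → base £590,800
  £590,800 × 23% = £135,884

Regular income tax:
  £141,000 × 8% = £11,280
  £456,000 × 15% = £68,400
  → £79,680

£135,884 > £79,680, so the supplementary minimum tax is the binding amount.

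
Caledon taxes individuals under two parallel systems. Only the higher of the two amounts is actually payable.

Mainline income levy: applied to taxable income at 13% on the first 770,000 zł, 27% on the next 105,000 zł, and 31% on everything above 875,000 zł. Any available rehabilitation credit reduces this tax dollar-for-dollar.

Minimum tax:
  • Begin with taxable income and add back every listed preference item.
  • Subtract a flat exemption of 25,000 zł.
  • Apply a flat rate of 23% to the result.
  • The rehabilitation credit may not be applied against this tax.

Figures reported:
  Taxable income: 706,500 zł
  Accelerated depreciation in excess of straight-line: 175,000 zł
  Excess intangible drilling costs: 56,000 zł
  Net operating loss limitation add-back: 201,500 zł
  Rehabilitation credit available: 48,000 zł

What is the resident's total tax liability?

256,220 zł

Mainline income levy:
  706,500 zł × 13% = 91,845 zł
  Less rehabilitation credit 48,000 zł → 43,845 zł

Minimum tax:
  Adjusted income: 706,500 zł + 175,000 zł + 56,000 zł + 201,500 zł = 1,139,000 zł
  Less exemption 25,000 zł → base 1,114,000 zł
  1,114,000 zł × 23% = 256,220 zł

256,220 zł > 43,845 zł, so the minimum tax is the binding amount.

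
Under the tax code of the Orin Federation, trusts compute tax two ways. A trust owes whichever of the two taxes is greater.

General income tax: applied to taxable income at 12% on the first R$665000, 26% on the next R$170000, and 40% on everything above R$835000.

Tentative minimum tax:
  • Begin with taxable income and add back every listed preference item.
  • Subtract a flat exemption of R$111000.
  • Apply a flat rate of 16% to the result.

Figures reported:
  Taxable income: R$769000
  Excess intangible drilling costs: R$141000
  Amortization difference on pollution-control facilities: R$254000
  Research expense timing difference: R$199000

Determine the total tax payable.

General income tax:
  R$665000 × 12% = R$79800
  R$104000 × 26% = R$27040
  → R$106840

Tentative minimum tax:
  Adjusted income: R$769000 + R$141000 + R$254000 + R$199000 = R$1363000
  Less exemption R$111000 → base R$1252000
  R$1252000 × 16% = R$200320

R$200320 > R$106840, so the tentative minimum tax is the binding amount.

R$200320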